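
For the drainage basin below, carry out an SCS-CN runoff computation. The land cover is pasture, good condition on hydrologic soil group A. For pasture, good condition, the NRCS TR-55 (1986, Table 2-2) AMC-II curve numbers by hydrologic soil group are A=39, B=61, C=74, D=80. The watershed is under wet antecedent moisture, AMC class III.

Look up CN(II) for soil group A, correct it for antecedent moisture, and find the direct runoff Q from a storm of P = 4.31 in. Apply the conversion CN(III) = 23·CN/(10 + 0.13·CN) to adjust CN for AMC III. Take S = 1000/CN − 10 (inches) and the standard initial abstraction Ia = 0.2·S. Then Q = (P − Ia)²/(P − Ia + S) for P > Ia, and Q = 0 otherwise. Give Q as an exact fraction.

Q = 70016864449/78452247900 in ≈ 0.892 in

NRCS table: pasture, good condition, soil group A → CN(II) = 39
Wet (AMC III): CN(III) = 23·39/(10 + 0.13·39) = 897/(1507/100) = 89700/1507 ≈ 59.522
Retention S: 1000/CN − 10 with CN=59.522 → S = 6100/897 ≈ 6.800 in
Ia = 0.2·(6100/897) = 1220/897 in ≈ 1.360 in
P − Ia = 4.310 − 1.360 = 264607/89700 ≈ 2.950 in (> 0, runoff occurs)
Runoff Q = (P−Ia)²/(P−Ia+S) = (2.950)²/(2.950+6.800) = 70016864449/78452247900 ≈ 0.892 in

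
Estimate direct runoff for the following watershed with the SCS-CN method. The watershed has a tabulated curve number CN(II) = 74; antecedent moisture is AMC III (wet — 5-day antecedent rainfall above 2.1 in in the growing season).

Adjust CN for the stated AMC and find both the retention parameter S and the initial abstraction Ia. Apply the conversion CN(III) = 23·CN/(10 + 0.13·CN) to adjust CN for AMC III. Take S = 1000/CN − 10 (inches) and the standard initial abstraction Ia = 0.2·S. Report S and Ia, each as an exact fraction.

Adjust CN=74 to AMC III: 23·74/(10 + 0.13·74) → 1702 ÷ (981/50) = 85100/981 ≈ 86.748
S = 1000/(85100/981) − 10 = 1300/851 in ≈ 1.528 in
Ia = 0.2S: 0.2·1.528 = 0.306 in (exactly 260/851)

S = 1300/851 in ≈ 1.528 in; Ia = 260/851 in ≈ 0.306 in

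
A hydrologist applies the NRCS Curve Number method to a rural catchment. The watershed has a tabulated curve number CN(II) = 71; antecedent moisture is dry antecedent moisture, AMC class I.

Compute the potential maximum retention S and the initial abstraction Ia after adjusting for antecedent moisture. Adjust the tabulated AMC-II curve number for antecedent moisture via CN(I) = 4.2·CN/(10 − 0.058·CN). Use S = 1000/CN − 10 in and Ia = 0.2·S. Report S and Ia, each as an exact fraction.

S = 14500/1491 in ≈ 9.725 in; Ia = 2900/1491 in ≈ 1.945 in

Adjust CN=71 to AMC I: 4.2·71/(10 − 0.058·71) → (1491/5) ÷ (2941/500) = 149100/2941 ≈ 50.697
S = 1000/(149100/2941) − 10 = 14500/1491 in ≈ 9.725 in
Initial abstraction Ia = S/5 = (14500/1491)/5 = 2900/1491 ≈ 1.945 in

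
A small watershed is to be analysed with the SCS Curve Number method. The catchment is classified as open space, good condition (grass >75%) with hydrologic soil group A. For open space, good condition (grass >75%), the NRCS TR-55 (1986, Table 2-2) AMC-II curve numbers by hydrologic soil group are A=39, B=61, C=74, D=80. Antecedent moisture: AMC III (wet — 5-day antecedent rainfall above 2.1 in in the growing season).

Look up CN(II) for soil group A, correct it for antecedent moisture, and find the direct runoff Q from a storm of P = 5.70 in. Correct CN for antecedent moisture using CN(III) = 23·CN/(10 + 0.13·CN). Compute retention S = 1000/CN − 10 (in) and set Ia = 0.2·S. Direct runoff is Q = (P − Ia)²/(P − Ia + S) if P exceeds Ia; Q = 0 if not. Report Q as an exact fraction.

NRCS table: open space, good condition (grass >75%), soil group A → CN(II) = 39
CN(III) from CN(II)=39: (23·39)/(10 + 0.13·39) = 89700/1507 ≈ 59.522
Max retention: S = 1000/(89700/1507) − 10 = 6100/897 in (≈ 6.800 in)
Initial abstraction Ia = S/5 = (6100/897)/5 = 1220/897 ≈ 1.360 in
P − Ia = 5.700 − 1.360 = 38929/8970 ≈ 4.340 in (> 0, runoff occurs)
Q: (38929/8970)² ÷ (99929/8970) = 1515467041/896363130 in (≈ 1.691 in)

Q = 1515467041/896363130 in ≈ 1.691 in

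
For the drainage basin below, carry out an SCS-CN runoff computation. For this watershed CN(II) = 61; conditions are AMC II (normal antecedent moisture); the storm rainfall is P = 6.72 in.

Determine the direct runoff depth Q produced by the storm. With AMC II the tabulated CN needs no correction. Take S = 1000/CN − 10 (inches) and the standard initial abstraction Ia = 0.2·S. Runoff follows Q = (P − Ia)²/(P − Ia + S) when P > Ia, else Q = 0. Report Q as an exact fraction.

Average conditions: CN = 61 (no AMC adjustment).
S = 1000/61 − 10 = 390/61 in ≈ 6.393 in
Ia = 0.2·(390/61) = 78/61 in ≈ 1.279 in
Since P=6.720 > Ia=1.279: effective rainfall P−Ia = 8298/1525 in
Runoff Q = (P−Ia)²/(P−Ia+S) = (5.441)²/(5.441+6.393) = 5738067/2293600 ≈ 2.502 in

Q = 5738067/2293600 in ≈ 2.502 in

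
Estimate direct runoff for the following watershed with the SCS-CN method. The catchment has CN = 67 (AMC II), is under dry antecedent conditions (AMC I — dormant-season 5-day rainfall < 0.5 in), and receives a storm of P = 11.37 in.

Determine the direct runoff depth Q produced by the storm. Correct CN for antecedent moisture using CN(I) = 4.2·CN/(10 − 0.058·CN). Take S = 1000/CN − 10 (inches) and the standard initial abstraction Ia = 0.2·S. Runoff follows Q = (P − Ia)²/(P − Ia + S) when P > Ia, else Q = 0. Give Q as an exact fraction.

Dry (AMC I): CN(I) = 4.2·67/(10 − 0.058·67) = (1407/5)/(3057/500) = 46900/1019 ≈ 46.026
S = 1000/(46900/1019) − 10 = 5500/469 in ≈ 11.727 in
Ia = 0.2S: 0.2·11.727 = 2.345 in (exactly 1100/469)
Since P=11.370 > Ia=2.345: effective rainfall P−Ia = 423253/46900 in
Q: (423253/46900)² ÷ (973253/46900) = 179143102009/45645565700 in (≈ 3.925 in)

Q = 179143102009/45645565700 in ≈ 3.925 in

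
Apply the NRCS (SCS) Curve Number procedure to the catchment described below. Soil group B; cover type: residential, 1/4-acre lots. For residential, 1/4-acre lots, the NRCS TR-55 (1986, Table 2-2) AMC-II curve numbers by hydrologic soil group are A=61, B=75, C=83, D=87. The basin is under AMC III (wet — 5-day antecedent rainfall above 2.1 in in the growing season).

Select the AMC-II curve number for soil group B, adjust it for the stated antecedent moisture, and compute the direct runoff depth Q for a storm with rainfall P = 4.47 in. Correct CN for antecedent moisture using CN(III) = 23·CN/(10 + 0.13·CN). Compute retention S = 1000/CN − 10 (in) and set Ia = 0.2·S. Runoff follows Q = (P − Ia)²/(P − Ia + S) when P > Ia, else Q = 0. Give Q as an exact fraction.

NRCS table: residential, 1/4-acre lots, soil group B → CN(II) = 75
CN(III) from CN(II)=75: (23·75)/(10 + 0.13·75) = 6900/79 ≈ 87.342
Max retention: S = 1000/(6900/79) − 10 = 100/69 in (≈ 1.449 in)
Ia = 0.2·(100/69) = 20/69 in ≈ 0.290 in
Excess rainfall: 4.470 − 0.290 = 4.180 in; P > Ia so Q > 0
Runoff Q = (P−Ia)²/(P−Ia+S) = (4.180)²/(4.180+1.449) = 831918649/268016700 ≈ 3.104 in

Q = 831918649/268016700 in ≈ 3.104 in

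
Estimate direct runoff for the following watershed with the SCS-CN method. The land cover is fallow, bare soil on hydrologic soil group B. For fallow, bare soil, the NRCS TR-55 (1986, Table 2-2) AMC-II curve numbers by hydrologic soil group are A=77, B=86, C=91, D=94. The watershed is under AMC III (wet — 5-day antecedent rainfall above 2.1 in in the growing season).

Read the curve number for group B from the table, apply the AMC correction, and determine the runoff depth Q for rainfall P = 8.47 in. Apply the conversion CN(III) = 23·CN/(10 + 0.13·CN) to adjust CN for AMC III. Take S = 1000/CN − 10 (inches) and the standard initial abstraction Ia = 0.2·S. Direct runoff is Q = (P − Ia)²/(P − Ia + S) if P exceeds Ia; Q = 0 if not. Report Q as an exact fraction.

NRCS table: fallow, bare soil, soil group B → CN(II) = 86
Adjust CN=86 to AMC III: 23·86/(10 + 0.13·86) → 1978 ÷ (1059/50) = 98900/1059 ≈ 93.390
Retention S: 1000/CN − 10 with CN=93.390 → S = 700/989 ≈ 0.708 in
Initial abstraction Ia = S/5 = (700/989)/5 = 140/989 ≈ 0.142 in
Excess rainfall: 8.470 − 0.142 = 8.328 in; P > Ia so Q > 0
Runoff Q = (P−Ia)²/(P−Ia+S) = (8.328)²/(8.328+0.708) = 96921954927/12626464100 ≈ 7.676 in

Q = 96921954927/12626464100 in ≈ 7.676 in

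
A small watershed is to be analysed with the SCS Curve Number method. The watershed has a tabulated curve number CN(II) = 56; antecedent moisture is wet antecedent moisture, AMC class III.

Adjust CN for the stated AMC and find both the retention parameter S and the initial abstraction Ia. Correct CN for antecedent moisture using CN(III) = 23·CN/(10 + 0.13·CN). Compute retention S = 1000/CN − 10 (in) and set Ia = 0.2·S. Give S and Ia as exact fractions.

S = 550/161 in ≈ 3.416 in; Ia = 110/161 in ≈ 0.683 in

CN(III) from CN(II)=56: (23·56)/(10 + 0.13·56) = 4025/54 ≈ 74.537
Retention S: 1000/CN − 10 with CN=74.537 → S = 550/161 ≈ 3.416 in
Ia = 0.2·(550/161) = 110/161 in ≈ 0.683 in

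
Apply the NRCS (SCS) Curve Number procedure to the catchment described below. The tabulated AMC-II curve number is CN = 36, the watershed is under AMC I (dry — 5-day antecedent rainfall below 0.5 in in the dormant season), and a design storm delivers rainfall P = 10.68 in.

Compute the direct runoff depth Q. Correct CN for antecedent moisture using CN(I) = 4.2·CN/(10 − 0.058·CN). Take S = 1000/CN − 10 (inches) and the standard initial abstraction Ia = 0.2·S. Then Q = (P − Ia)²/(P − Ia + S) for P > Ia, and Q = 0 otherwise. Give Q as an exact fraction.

Q = 109474369/994437675 in ≈ 0.110 in

Adjust CN=36 to AMC I: 4.2·36/(10 − 0.058·36) → (756/5) ÷ (989/125) = 18900/989 ≈ 19.110
S = 1000/(18900/989) − 10 = 8000/189 in ≈ 42.328 in
Ia = 0.2·(8000/189) = 1600/189 in ≈ 8.466 in
P − Ia = 10.680 − 8.466 = 10463/4725 ≈ 2.214 in (> 0, runoff occurs)
Runoff Q = (P−Ia)²/(P−Ia+S) = (2.214)²/(2.214+42.328) = 109474369/994437675 ≈ 0.110 in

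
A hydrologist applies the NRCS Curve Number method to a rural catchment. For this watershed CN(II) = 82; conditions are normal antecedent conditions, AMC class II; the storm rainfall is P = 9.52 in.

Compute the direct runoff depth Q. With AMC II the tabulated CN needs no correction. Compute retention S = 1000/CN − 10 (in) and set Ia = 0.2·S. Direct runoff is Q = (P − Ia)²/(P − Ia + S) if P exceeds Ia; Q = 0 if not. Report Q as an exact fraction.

Q = 43319432/5923475 in ≈ 7.313 in

AMC II — tabulated CN = 82 applies directly.
Retention S: 1000/CN − 10 with CN=82.000 → S = 90/41 ≈ 2.195 in
Ia = 0.2·(90/41) = 18/41 in ≈ 0.439 in
Since P=9.520 > Ia=0.439: effective rainfall P−Ia = 9308/1025 in
Runoff Q = (P−Ia)²/(P−Ia+S) = (9.081)²/(9.081+2.195) = 43319432/5923475 ≈ 7.313 in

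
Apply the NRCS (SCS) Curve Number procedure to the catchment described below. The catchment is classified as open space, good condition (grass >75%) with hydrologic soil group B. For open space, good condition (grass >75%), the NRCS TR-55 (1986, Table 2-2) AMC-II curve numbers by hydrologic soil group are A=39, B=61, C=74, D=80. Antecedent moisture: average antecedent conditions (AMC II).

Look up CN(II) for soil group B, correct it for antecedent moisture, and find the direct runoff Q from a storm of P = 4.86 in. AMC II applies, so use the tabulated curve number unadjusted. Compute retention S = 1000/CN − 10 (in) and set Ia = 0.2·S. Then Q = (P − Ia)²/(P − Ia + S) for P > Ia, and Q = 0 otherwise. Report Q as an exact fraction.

Q = 39770643/30930050 in ≈ 1.286 in

NRCS table: open space, good condition (grass >75%), soil group B → CN(II) = 61
AMC II — tabulated CN = 61 applies directly.
Max retention: S = 1000/61 − 10 = 390/61 in (≈ 6.393 in)
Ia = 0.2S: 0.2·6.393 = 1.279 in (exactly 78/61)
Excess rainfall: 4.860 − 1.279 = 3.581 in; P > Ia so Q > 0
Runoff Q = (P−Ia)²/(P−Ia+S) = (3.581)²/(3.581+6.393) = 39770643/30930050 ≈ 1.286 in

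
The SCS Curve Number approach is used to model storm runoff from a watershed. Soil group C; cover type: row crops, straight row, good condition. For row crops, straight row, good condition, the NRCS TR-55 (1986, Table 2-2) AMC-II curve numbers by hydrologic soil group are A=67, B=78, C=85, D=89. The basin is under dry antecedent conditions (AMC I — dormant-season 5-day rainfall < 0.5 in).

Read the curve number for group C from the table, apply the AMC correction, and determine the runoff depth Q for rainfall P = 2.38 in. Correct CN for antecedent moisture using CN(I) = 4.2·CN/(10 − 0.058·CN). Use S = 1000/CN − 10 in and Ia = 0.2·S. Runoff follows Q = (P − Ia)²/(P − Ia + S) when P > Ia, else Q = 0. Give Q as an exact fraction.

Q = 83923921/203257950 in ≈ 0.413 in

NRCS table: row crops, straight row, good condition, soil group C → CN(II) = 85
CN(I) from CN(II)=85: (4.2·85)/(10 − 0.058·85) = 11900/169 ≈ 70.414
S = 1000/(11900/169) − 10 = 500/119 in ≈ 4.202 in
Ia = 0.2S: 0.2·4.202 = 0.840 in (exactly 100/119)
P − Ia = 2.380 − 0.840 = 9161/5950 ≈ 1.540 in (> 0, runoff occurs)
Runoff Q = (P−Ia)²/(P−Ia+S) = (1.540)²/(1.540+4.202) = 83923921/203257950 ≈ 0.413 in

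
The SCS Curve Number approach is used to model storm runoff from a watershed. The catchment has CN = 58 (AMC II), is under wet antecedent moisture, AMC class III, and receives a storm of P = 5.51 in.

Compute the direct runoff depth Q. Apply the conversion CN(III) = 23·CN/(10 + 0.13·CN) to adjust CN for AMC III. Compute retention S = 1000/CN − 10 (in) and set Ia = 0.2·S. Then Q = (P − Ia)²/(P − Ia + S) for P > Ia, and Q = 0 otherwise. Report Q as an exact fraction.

Adjust CN=58 to AMC III: 23·58/(10 + 0.13·58) → 1334 ÷ (877/50) = 66700/877 ≈ 76.055
Retention S: 1000/CN − 10 with CN=76.055 → S = 2100/667 ≈ 3.148 in
Initial abstraction Ia = S/5 = (2100/667)/5 = 420/667 ≈ 0.630 in
Excess rainfall: 5.510 − 0.630 = 4.880 in; P > Ia so Q > 0
Runoff Q = (P−Ia)²/(P−Ia+S) = (4.880)²/(4.880+3.148) = 105961317289/35718983900 ≈ 2.967 in

Q = 105961317289/35718983900 in ≈ 2.967 in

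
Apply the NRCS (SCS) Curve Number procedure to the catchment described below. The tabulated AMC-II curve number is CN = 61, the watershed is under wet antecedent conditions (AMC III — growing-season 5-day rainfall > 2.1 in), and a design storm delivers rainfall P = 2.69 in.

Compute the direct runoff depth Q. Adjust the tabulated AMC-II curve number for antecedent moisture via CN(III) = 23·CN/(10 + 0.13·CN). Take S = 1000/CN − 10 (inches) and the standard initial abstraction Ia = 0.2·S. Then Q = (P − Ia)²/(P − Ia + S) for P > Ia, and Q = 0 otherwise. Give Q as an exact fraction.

Q = 89644551649/96723802100 in ≈ 0.927 in

Wet (AMC III): CN(III) = 23·61/(10 + 0.13·61) = 1403/(1793/100) = 140300/1793 ≈ 78.249
S = 1000/(140300/1793) − 10 = 3900/1403 in ≈ 2.780 in
Initial abstraction Ia = S/5 = (3900/1403)/5 = 780/1403 ≈ 0.556 in
Excess rainfall: 2.690 − 0.556 = 2.134 in; P > Ia so Q > 0
Runoff Q = (P−Ia)²/(P−Ia+S) = (2.134)²/(2.134+2.780) = 89644551649/96723802100 ≈ 0.927 in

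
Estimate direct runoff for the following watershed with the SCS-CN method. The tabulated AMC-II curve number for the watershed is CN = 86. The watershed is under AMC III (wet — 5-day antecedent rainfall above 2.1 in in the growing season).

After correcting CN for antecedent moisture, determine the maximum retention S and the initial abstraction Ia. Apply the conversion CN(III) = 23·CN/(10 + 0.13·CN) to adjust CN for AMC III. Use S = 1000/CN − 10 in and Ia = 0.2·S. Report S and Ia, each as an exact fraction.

CN(III) from CN(II)=86: (23·86)/(10 + 0.13·86) = 98900/1059 ≈ 93.390
Max retention: S = 1000/(98900/1059) − 10 = 700/989 in (≈ 0.708 in)
Initial abstraction Ia = S/5 = (700/989)/5 = 140/989 ≈ 0.142 in

S = 700/989 in ≈ 0.708 in; Ia = 140/989 in ≈ 0.142 in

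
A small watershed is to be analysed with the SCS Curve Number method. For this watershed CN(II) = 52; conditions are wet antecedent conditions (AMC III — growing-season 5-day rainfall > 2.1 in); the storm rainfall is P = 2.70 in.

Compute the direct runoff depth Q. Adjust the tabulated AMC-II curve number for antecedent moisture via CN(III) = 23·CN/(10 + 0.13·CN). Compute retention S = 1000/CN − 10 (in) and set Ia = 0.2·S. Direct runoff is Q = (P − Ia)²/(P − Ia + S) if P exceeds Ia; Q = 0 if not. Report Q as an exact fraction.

Adjust CN=52 to AMC III: 23·52/(10 + 0.13·52) → 1196 ÷ (419/25) = 29900/419 ≈ 71.360
Max retention: S = 1000/(29900/419) − 10 = 1200/299 in (≈ 4.013 in)
Ia = 0.2·(1200/299) = 240/299 in ≈ 0.803 in
Excess rainfall: 2.700 − 0.803 = 1.897 in; P > Ia so Q > 0
Q = (5673/2990)²/((5673/2990) + 1200/299) = (32182929/8940100)/(17673/2990) = 10727643/17614090 in ≈ 0.609 in

Q = 10727643/17614090 in ≈ 0.609 in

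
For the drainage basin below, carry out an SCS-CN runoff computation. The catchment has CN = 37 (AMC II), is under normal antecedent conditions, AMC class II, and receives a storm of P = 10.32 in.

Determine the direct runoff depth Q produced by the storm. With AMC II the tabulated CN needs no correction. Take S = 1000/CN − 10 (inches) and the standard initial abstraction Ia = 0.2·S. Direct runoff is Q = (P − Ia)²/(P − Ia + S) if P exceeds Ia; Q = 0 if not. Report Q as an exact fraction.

AMC II — tabulated CN = 37 applies directly.
S = 1000/37 − 10 = 630/37 in ≈ 17.027 in
Initial abstraction Ia = S/5 = (630/37)/5 = 126/37 ≈ 3.405 in
Since P=10.320 > Ia=3.405: effective rainfall P−Ia = 6396/925 in
Q = (6396/925)²/((6396/925) + 630/37) = (40908816/855625)/(22146/925) = 6818136/3414175 in ≈ 1.997 in

Q = 6818136/3414175 in ≈ 1.997 in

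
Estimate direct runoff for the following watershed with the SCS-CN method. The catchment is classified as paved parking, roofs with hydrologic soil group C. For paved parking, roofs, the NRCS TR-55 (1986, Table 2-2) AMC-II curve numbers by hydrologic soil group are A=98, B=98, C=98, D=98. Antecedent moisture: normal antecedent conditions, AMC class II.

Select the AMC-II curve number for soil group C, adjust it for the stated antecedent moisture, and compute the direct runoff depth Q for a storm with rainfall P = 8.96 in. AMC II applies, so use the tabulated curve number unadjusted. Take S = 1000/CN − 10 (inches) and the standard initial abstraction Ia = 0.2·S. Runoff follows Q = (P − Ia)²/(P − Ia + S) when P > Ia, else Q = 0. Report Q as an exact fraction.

NRCS table: paved parking, roofs, soil group C → CN(II) = 98
AMC II — tabulated CN = 98 applies directly.
Max retention: S = 1000/98 − 10 = 10/49 in (≈ 0.204 in)
Ia = 0.2S: 0.2·0.204 = 0.041 in (exactly 2/49)
Since P=8.960 > Ia=0.041: effective rainfall P−Ia = 10926/1225 in
Q: (10926/1225)² ÷ (11176/1225) = 29844369/3422650 in (≈ 8.720 in)

Q = 29844369/3422650 in ≈ 8.720 in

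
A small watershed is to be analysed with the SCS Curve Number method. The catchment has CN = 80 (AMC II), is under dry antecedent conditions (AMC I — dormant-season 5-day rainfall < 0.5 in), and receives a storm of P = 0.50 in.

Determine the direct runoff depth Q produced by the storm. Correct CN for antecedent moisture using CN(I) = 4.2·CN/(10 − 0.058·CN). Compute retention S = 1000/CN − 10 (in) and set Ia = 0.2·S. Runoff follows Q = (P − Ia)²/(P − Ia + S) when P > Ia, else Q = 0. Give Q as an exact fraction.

Q = 0 in ≈ 0.000 in

Dry (AMC I): CN(I) = 4.2·80/(10 − 0.058·80) = 336/(134/25) = 4200/67 ≈ 62.687
Max retention: S = 1000/(4200/67) − 10 = 125/21 in (≈ 5.952 in)
Ia = 0.2S: 0.2·5.952 = 1.190 in (exactly 25/21)
P = 0.500 ≤ Ia = 1.190 in: entire storm abstracted, Q = 0.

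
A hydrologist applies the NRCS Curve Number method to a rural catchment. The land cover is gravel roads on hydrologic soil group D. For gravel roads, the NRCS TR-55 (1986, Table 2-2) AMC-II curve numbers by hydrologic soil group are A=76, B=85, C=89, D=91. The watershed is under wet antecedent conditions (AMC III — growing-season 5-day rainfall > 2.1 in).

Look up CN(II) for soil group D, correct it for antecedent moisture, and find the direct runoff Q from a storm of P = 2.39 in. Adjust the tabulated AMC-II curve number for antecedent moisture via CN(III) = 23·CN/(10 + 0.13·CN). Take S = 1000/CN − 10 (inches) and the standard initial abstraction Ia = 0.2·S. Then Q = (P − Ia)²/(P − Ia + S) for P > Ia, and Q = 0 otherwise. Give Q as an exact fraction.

Q = 232542879529/119767111100 in ≈ 1.942 in

NRCS table: gravel roads, soil group D → CN(II) = 91
Adjust CN=91 to AMC III: 23·91/(10 + 0.13·91) → 2093 ÷ (2183/100) = 209300/2183 ≈ 95.877
Max retention: S = 1000/(209300/2183) − 10 = 900/2093 in (≈ 0.430 in)
Ia = 0.2S: 0.2·0.430 = 0.086 in (exactly 180/2093)
Since P=2.390 > Ia=0.086: effective rainfall P−Ia = 482227/209300 in
Q: (482227/209300)² ÷ (572227/209300) = 232542879529/119767111100 in (≈ 1.942 in)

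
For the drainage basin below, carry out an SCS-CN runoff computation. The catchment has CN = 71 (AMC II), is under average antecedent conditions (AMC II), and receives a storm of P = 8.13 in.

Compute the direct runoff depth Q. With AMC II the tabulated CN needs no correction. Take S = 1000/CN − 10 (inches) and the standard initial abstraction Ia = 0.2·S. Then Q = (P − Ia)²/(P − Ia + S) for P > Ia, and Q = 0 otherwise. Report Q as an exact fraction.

Q = 2695997929/574553300 in ≈ 4.692 in

Average conditions: CN = 71 (no AMC adjustment).
Retention S: 1000/CN − 10 with CN=71.000 → S = 290/71 ≈ 4.085 in
Ia = 0.2S: 0.2·4.085 = 0.817 in (exactly 58/71)
Since P=8.130 > Ia=0.817: effective rainfall P−Ia = 51923/7100 in
Q = (51923/7100)²/((51923/7100) + 290/71) = (2695997929/50410000)/(80923/7100) = 2695997929/574553300 in ≈ 4.692 in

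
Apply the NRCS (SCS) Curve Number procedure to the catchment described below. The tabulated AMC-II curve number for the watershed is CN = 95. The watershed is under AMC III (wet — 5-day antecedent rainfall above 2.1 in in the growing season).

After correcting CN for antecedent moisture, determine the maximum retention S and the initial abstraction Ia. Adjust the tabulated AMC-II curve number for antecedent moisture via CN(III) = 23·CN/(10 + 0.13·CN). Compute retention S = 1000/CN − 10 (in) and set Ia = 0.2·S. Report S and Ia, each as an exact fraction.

Wet (AMC III): CN(III) = 23·95/(10 + 0.13·95) = 2185/(447/20) = 43700/447 ≈ 97.763
Max retention: S = 1000/(43700/447) − 10 = 100/437 in (≈ 0.229 in)
Ia = 0.2S: 0.2·0.229 = 0.046 in (exactly 20/437)

S = 100/437 in ≈ 0.229 in; Ia = 20/437 in ≈ 0.046 in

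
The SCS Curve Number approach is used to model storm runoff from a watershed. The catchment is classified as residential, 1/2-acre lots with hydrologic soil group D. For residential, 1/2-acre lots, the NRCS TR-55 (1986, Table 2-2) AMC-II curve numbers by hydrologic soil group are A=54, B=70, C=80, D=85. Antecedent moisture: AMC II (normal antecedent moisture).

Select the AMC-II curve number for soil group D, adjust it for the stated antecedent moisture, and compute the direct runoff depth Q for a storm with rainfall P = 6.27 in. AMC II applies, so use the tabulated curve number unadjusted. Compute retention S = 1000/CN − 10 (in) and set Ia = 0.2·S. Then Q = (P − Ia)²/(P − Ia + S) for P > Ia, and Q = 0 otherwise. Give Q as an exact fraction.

NRCS table: residential, 1/2-acre lots, soil group D → CN(II) = 85
AMC II — tabulated CN = 85 applies directly.
Retention S: 1000/CN − 10 with CN=85.000 → S = 30/17 ≈ 1.765 in
Ia = 0.2·(30/17) = 6/17 in ≈ 0.353 in
Since P=6.270 > Ia=0.353: effective rainfall P−Ia = 10059/1700 in
Runoff Q = (P−Ia)²/(P−Ia+S) = (5.917)²/(5.917+1.765) = 11242609/2466700 ≈ 4.558 in

Q = 11242609/2466700 in ≈ 4.558 in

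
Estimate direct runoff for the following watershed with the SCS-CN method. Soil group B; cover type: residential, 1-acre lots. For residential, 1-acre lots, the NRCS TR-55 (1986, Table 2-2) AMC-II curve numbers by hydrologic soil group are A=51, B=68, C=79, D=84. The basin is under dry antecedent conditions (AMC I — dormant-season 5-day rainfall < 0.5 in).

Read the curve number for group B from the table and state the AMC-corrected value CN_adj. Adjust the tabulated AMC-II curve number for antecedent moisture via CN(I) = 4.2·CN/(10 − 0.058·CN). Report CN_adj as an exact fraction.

CN_adj = 35700/757 ≈ 47.160

NRCS table: residential, 1-acre lots, soil group B → CN(II) = 68
Dry (AMC I): CN(I) = 4.2·68/(10 − 0.058·68) = (1428/5)/(757/125) = 35700/757 ≈ 47.160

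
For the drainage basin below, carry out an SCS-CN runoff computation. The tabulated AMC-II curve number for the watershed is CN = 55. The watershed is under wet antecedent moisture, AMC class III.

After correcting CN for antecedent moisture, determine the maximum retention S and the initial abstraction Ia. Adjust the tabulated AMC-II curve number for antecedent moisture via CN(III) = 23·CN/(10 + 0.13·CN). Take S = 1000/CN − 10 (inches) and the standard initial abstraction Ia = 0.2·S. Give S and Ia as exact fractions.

CN(III) from CN(II)=55: (23·55)/(10 + 0.13·55) = 25300/343 ≈ 73.761
S = 1000/(25300/343) − 10 = 900/253 in ≈ 3.557 in
Initial abstraction Ia = S/5 = (900/253)/5 = 180/253 ≈ 0.711 in

S = 900/253 in ≈ 3.557 in; Ia = 180/253 in ≈ 0.711 in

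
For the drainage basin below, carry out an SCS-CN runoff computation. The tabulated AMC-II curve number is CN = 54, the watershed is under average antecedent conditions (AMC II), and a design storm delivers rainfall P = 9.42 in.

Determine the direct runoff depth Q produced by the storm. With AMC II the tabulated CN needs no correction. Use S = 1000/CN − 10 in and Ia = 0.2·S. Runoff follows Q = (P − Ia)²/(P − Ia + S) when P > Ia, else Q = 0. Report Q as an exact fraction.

AMC II — tabulated CN = 54 applies directly.
S = 1000/54 − 10 = 230/27 in ≈ 8.519 in
Ia = 0.2·(230/27) = 46/27 in ≈ 1.704 in
Excess rainfall: 9.420 − 1.704 = 7.716 in; P > Ia so Q > 0
Q = (10417/1350)²/((10417/1350) + 230/27) = (108513889/1822500)/(21917/1350) = 108513889/29587950 in ≈ 3.668 in

Q = 108513889/29587950 in ≈ 3.668 in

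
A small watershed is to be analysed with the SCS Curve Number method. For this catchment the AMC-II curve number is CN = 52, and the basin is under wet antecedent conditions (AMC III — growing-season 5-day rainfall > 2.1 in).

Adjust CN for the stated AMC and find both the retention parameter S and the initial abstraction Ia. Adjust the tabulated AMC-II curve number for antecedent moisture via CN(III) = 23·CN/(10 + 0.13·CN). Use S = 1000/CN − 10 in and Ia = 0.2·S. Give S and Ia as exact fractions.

CN(III) from CN(II)=52: (23·52)/(10 + 0.13·52) = 29900/419 ≈ 71.360
S = 1000/(29900/419) − 10 = 1200/299 in ≈ 4.013 in
Initial abstraction Ia = S/5 = (1200/299)/5 = 240/299 ≈ 0.803 in

S = 1200/299 in ≈ 4.013 in; Ia = 240/299 in ≈ 0.803 in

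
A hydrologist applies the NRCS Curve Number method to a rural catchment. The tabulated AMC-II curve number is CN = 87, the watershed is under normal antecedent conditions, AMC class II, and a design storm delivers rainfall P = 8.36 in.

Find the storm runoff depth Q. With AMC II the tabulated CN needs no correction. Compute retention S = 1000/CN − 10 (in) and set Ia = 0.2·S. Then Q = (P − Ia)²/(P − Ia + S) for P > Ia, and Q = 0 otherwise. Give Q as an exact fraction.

Q = 307406089/45203025 in ≈ 6.801 in

Average conditions: CN = 87 (no AMC adjustment).
Retention S: 1000/CN − 10 with CN=87.000 → S = 130/87 ≈ 1.494 in
Ia = 0.2·(130/87) = 26/87 in ≈ 0.299 in
P − Ia = 8.360 − 0.299 = 17533/2175 ≈ 8.061 in (> 0, runoff occurs)
Runoff Q = (P−Ia)²/(P−Ia+S) = (8.061)²/(8.061+1.494) = 307406089/45203025 ≈ 6.801 in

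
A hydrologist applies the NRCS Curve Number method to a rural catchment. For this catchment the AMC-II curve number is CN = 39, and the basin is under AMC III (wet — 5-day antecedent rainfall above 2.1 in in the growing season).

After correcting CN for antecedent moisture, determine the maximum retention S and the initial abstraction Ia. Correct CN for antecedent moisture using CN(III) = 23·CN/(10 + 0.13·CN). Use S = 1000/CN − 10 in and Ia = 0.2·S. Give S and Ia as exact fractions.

S = 6100/897 in ≈ 6.800 in; Ia = 1220/897 in ≈ 1.360 in

Wet (AMC III): CN(III) = 23·39/(10 + 0.13·39) = 897/(1507/100) = 89700/1507 ≈ 59.522
Retention S: 1000/CN − 10 with CN=59.522 → S = 6100/897 ≈ 6.800 in
Ia = 0.2·(6100/897) = 1220/897 in ≈ 1.360 in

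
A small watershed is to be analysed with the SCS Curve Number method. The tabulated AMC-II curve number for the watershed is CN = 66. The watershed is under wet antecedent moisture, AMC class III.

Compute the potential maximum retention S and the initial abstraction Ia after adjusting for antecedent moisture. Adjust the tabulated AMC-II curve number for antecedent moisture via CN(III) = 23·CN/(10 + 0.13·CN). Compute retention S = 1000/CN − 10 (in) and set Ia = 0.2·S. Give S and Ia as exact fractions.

CN(III) from CN(II)=66: (23·66)/(10 + 0.13·66) = 75900/929 ≈ 81.701
Retention S: 1000/CN − 10 with CN=81.701 → S = 1700/759 ≈ 2.240 in
Ia = 0.2·(1700/759) = 340/759 in ≈ 0.448 in

S = 1700/759 in ≈ 2.240 in; Ia = 340/759 in ≈ 0.448 in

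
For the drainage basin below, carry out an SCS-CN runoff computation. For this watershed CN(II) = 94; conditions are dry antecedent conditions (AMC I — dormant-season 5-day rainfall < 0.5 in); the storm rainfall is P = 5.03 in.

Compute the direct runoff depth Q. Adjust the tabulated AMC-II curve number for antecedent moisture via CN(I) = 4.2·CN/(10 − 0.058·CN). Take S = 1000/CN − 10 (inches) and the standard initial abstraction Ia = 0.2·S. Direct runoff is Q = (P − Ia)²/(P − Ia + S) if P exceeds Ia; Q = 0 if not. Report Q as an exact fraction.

Q = 24176207169/6760522300 in ≈ 3.576 in

CN(I) from CN(II)=94: (4.2·94)/(10 − 0.058·94) = 32900/379 ≈ 86.807
S = 1000/(32900/379) − 10 = 500/329 in ≈ 1.520 in
Initial abstraction Ia = S/5 = (500/329)/5 = 100/329 ≈ 0.304 in
Since P=5.030 > Ia=0.304: effective rainfall P−Ia = 155487/32900 in
Runoff Q = (P−Ia)²/(P−Ia+S) = (4.726)²/(4.726+1.520) = 24176207169/6760522300 ≈ 3.576 in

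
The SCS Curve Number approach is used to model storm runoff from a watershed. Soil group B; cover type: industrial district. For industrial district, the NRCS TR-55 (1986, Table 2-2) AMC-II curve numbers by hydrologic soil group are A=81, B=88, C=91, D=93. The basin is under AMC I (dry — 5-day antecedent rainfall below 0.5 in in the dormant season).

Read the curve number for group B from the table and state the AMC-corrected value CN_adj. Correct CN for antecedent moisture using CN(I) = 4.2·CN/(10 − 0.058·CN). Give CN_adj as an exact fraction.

NRCS table: industrial district, soil group B → CN(II) = 88
Adjust CN=88 to AMC I: 4.2·88/(10 − 0.058·88) → (1848/5) ÷ (612/125) = 3850/51 ≈ 75.490

CN_adj = 3850/51 ≈ 75.490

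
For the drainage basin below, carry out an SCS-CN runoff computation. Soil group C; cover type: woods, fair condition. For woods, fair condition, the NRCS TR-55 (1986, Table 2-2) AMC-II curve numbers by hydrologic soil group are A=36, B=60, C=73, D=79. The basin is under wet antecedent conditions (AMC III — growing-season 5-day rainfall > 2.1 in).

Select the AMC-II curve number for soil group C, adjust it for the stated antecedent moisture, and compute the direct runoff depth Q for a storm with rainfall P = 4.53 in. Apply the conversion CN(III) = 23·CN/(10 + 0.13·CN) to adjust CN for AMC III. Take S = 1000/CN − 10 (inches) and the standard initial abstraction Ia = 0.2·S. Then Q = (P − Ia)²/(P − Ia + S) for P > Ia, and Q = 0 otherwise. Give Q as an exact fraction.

Q = 166421729523/54656319100 in ≈ 3.045 in

NRCS table: woods, fair condition, soil group C → CN(II) = 73
Adjust CN=73 to AMC III: 23·73/(10 + 0.13·73) → 1679 ÷ (1949/100) = 167900/1949 ≈ 86.147
Max retention: S = 1000/(167900/1949) − 10 = 2700/1679 in (≈ 1.608 in)
Ia = 0.2·(2700/1679) = 540/1679 in ≈ 0.322 in
P − Ia = 4.530 − 0.322 = 706587/167900 ≈ 4.208 in (> 0, runoff occurs)
Q = (706587/167900)²/((706587/167900) + 2700/1679) = (499265188569/28190410000)/(976587/167900) = 166421729523/54656319100 in ≈ 3.045 in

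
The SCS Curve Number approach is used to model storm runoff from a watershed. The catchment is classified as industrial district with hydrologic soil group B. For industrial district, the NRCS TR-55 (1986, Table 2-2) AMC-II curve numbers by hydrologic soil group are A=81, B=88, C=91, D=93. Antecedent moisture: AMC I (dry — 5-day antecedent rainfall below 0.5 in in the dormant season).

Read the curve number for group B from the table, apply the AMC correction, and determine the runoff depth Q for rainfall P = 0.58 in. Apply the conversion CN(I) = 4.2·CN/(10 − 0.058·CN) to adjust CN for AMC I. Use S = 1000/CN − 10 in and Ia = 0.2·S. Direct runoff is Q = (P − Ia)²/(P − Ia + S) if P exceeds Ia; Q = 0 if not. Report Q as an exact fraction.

NRCS table: industrial district, soil group B → CN(II) = 88
Adjust CN=88 to AMC I: 4.2·88/(10 − 0.058·88) → (1848/5) ÷ (612/125) = 3850/51 ≈ 75.490
Max retention: S = 1000/(3850/51) − 10 = 250/77 in (≈ 3.247 in)
Ia = 0.2·(250/77) = 50/77 in ≈ 0.649 in
P = 0.580 ≤ Ia = 0.649 in: entire storm abstracted, Q = 0.

Q = 0 in ≈ 0.000 in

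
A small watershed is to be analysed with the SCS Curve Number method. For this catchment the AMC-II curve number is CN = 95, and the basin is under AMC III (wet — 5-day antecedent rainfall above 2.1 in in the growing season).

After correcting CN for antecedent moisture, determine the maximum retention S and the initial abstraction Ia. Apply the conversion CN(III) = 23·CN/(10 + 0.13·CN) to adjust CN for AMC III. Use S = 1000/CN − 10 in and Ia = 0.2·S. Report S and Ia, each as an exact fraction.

S = 100/437 in ≈ 0.229 in; Ia = 20/437 in ≈ 0.046 in

CN(III) from CN(II)=95: (23·95)/(10 + 0.13·95) = 43700/447 ≈ 97.763
Retention S: 1000/CN − 10 with CN=97.763 → S = 100/437 ≈ 0.229 in
Ia = 0.2·(100/437) = 20/437 in ≈ 0.046 in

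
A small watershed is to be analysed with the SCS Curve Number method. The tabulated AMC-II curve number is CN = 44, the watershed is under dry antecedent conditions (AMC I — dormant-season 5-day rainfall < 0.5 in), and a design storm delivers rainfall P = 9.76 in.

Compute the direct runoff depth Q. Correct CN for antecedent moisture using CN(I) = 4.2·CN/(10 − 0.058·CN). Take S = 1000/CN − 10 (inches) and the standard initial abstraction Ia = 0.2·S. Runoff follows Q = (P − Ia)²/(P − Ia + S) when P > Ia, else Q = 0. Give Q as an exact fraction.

Q = 2328676/5785725 in ≈ 0.402 in

CN(I) from CN(II)=44: (4.2·44)/(10 − 0.058·44) = 3300/133 ≈ 24.812
S = 1000/(3300/133) − 10 = 1000/33 in ≈ 30.303 in
Ia = 0.2S: 0.2·30.303 = 6.061 in (exactly 200/33)
Since P=9.760 > Ia=6.061: effective rainfall P−Ia = 3052/825 in
Q: (3052/825)² ÷ (28052/825) = 2328676/5785725 in (≈ 0.402 in)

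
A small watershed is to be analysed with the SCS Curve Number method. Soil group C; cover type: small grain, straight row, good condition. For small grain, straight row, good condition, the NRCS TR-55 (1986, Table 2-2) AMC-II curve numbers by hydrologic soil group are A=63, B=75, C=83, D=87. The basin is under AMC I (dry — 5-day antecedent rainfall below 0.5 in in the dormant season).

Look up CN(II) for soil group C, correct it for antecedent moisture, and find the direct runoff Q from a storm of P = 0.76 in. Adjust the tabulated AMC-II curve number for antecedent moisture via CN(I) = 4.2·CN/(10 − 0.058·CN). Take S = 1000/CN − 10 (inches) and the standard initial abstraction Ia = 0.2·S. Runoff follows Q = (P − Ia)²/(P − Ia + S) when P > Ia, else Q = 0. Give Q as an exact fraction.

Q = 0 in ≈ 0.000 in

NRCS table: small grain, straight row, good condition, soil group C → CN(II) = 83
Adjust CN=83 to AMC I: 4.2·83/(10 − 0.058·83) → (1743/5) ÷ (2593/500) = 174300/2593 ≈ 67.219
Max retention: S = 1000/(174300/2593) − 10 = 8500/1743 in (≈ 4.877 in)
Ia = 0.2·(8500/1743) = 1700/1743 in ≈ 0.975 in
P = 0.760 ≤ Ia = 0.975 in: entire storm abstracted, Q = 0.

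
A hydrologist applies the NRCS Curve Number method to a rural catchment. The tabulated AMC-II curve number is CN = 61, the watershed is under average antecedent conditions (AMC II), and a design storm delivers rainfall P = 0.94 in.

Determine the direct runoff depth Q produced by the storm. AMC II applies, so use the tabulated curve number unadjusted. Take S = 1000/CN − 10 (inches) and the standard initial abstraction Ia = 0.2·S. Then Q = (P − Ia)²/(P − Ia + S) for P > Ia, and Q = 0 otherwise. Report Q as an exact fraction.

Q = 0 in ≈ 0.000 in

Average conditions: CN = 61 (no AMC adjustment).
S = 1000/61 − 10 = 390/61 in ≈ 6.393 in
Initial abstraction Ia = S/5 = (390/61)/5 = 78/61 ≈ 1.279 in
P = 0.940 ≤ Ia = 1.279 in: entire storm abstracted, Q = 0.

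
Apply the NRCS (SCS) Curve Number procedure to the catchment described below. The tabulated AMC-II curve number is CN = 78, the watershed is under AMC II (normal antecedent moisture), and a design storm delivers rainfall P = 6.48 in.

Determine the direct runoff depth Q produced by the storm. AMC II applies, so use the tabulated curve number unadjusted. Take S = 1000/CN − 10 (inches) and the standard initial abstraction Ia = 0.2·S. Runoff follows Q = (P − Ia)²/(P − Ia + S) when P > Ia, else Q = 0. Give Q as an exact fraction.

Q = 16634912/4152525 in ≈ 4.006 in

Average conditions: CN = 78 (no AMC adjustment).
S = 1000/78 − 10 = 110/39 in ≈ 2.821 in
Ia = 0.2S: 0.2·2.821 = 0.564 in (exactly 22/39)
Excess rainfall: 6.480 − 0.564 = 5.916 in; P > Ia so Q > 0
Runoff Q = (P−Ia)²/(P−Ia+S) = (5.916)²/(5.916+2.821) = 16634912/4152525 ≈ 4.006 in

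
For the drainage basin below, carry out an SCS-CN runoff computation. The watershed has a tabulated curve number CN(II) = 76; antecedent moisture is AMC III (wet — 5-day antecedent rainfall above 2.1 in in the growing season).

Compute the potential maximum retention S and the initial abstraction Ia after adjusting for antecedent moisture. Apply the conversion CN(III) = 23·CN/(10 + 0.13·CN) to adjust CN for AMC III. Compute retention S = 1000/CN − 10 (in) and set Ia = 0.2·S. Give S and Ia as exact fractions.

S = 600/437 in ≈ 1.373 in; Ia = 120/437 in ≈ 0.275 in

CN(III) from CN(II)=76: (23·76)/(10 + 0.13·76) = 43700/497 ≈ 87.928
Max retention: S = 1000/(43700/497) − 10 = 600/437 in (≈ 1.373 in)
Ia = 0.2S: 0.2·1.373 = 0.275 in (exactly 120/437)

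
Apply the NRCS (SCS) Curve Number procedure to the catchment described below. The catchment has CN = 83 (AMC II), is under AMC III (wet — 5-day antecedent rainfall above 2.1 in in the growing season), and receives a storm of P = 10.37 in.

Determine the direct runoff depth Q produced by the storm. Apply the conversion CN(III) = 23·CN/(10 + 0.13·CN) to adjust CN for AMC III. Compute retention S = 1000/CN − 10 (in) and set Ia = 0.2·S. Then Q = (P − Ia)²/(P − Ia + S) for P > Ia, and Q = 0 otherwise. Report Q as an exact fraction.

Adjust CN=83 to AMC III: 23·83/(10 + 0.13·83) → 1909 ÷ (2079/100) = 190900/2079 ≈ 91.823
S = 1000/(190900/2079) − 10 = 1700/1909 in ≈ 0.891 in
Ia = 0.2·(1700/1909) = 340/1909 in ≈ 0.178 in
Since P=10.370 > Ia=0.178: effective rainfall P−Ia = 1945633/190900 in
Runoff Q = (P−Ia)²/(P−Ia+S) = (10.192)²/(10.192+0.891) = 222675751217/23757314100 ≈ 9.373 in

Q = 222675751217/23757314100 in ≈ 9.373 in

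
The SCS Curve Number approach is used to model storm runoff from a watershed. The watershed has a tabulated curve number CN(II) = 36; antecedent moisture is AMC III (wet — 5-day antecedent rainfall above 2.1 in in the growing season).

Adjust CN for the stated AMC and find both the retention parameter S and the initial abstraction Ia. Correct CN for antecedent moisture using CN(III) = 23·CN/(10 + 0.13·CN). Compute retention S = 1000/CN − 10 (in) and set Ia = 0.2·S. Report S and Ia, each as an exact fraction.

Wet (AMC III): CN(III) = 23·36/(10 + 0.13·36) = 828/(367/25) = 20700/367 ≈ 56.403
S = 1000/(20700/367) − 10 = 1600/207 in ≈ 7.729 in
Ia = 0.2·(1600/207) = 320/207 in ≈ 1.546 in

S = 1600/207 in ≈ 7.729 in; Ia = 320/207 in ≈ 1.546 in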